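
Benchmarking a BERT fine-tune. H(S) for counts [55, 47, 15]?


Probabilities: [55/117, 47/117, 15/117] ≈ [0.4701, 0.4017, 0.1282]
H = -((55/117)·log₂(55/117) + (47/117)·log₂(47/117) + (15/117)·log₂(15/117))
  = 1.4204 bits

1.4204 bits


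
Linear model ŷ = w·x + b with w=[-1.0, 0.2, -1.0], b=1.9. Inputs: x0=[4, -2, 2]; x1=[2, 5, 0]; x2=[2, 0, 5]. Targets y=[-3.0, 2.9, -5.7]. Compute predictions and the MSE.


ŷ0 = (-1.0)·(4) + (0.2)·(-2) + (-1.0)·(2) + 1.9 = -4.5
ŷ1 = (-1.0)·(2) + (0.2)·(5) + (-1.0)·(0) + 1.9 = 0.9
ŷ2 = (-1.0)·(2) + (0.2)·(0) + (-1.0)·(5) + 1.9 = -5.1
errors² = [2.25, 4.0, 0.36]
MSE = 6.6100/3 = 2.2033

2.2033


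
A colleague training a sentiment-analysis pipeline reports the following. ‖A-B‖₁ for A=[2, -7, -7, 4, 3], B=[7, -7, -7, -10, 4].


d = |2-7| + |-7+ 7| + |-7+ 7| + |4+ 10| + |3-4|
  = 5 + 0 + 0 + 14 + 1
  = 20

20


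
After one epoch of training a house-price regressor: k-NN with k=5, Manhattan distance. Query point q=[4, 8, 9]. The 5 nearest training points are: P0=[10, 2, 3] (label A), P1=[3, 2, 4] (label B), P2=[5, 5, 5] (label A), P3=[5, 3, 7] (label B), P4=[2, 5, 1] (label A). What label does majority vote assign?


d(q,P0) = 18  (label A)
d(q,P1) = 12  (label B)
d(q,P2) = 8  (label A)
d(q,P3) = 8  (label B)
d(q,P4) = 13  (label A)
Votes: A=3, B=2
Majority → A

A


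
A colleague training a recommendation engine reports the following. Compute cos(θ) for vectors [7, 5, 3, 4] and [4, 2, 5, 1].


A·B = 7·4 + 5·2 + 3·5 + 4·1 = 57
‖A‖ = √99 = 9.9499, ‖B‖ = √46 = 6.7823
cos = 57/(√99·√46) = 57/√4554 = 0.8447

0.8447


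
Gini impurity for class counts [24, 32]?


Probabilities: [24/56, 32/56] ≈ [0.4286, 0.5714]
Σpᵢ² = (576 + 1024)/56² = 1600/3136
Gini = 1 - Σpᵢ² = 1 - 1600/3136 = 0.4898

0.4898


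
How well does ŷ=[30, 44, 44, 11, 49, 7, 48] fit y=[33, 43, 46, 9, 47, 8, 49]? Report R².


ȳ = 33.5714
SS_res = Σ(y-ŷ)² = 24
SS_tot = Σ(y-ȳ)² = 1919.71
R² = 1 - SS_res/SS_tot = 1 - 0.0125 = 0.9875

0.9875


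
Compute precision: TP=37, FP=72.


Precision = TP/(TP+FP)
= 37/(37+72)
= 37/109 = 33.94%

33.94%


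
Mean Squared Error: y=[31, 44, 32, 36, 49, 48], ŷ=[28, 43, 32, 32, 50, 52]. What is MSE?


Squared errors: (31-28)²=9, (44-43)²=1, (32-32)²=0, (36-32)²=16, (49-50)²=1, (48-52)²=16
Sum = 43
MSE = 43/6 = 43/6

43/6


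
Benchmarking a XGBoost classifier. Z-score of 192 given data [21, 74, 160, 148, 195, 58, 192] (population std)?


μ = 121.1429, σ = 64.3038
z = (192 - 121.1429)/64.3038 = 1.1019

1.1019


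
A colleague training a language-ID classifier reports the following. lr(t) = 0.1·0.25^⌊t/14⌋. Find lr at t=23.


n_drops = ⌊23/14⌋ = 1
lr = 0.1·0.25^1 = 0.1·0.25 = 0.025

0.025


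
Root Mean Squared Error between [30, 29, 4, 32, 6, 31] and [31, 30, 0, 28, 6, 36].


MSE = 59/6 = 9.8333
RMSE = √(59/6) = 3.1358

3.1358


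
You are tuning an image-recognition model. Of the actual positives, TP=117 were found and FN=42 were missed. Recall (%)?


Recall = TP/(TP+FN)
= 117/(117+42)
= 117/159 = 73.58%

73.58%


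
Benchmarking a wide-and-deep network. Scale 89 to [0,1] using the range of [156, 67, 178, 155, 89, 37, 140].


min=37, max=178
(89-37)/(178-37) = 52/141 = 0.3688

0.3688


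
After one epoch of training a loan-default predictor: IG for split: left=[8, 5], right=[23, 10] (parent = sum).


Parent = [31, 15], H_parent = 0.9109
H_left = 0.9612 (n=13), H_right = 0.885 (n=33)
H_children = (13/46)·0.9612 + (33/46)·0.885 = 0.9065
IG = 0.9109 - 0.9065 = 0.0044

0.0044


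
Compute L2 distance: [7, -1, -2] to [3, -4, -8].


d = √((7-3)² + (-1+ 4)² + (-2+ 8)²)
  = √(16 + 9 + 36)
  = √61 = 7.8102

7.8102


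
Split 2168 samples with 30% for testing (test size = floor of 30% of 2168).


Test = ⌊2168·30/100⌋ = 650
Train = 2168 - 650 = 1518

Train: 1518, Test: 650


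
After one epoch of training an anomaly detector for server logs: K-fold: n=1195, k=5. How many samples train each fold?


Fold size = 1195/5 = 239
Training per fold = 1195 - 239 = 956

956


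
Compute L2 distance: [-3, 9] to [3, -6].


d = √((-3-3)² + (9+ 6)²)
  = √(36 + 225)
  = √261 = 16.1555

16.1555


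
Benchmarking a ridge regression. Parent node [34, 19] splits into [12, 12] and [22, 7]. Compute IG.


Parent = [34, 19], H_parent = 0.9414
H_left = 1 (n=24), H_right = 0.7973 (n=29)
H_children = (24/53)·1 + (29/53)·0.7973 = 0.8891
IG = 0.9414 - 0.8891 = 0.0523

0.0523


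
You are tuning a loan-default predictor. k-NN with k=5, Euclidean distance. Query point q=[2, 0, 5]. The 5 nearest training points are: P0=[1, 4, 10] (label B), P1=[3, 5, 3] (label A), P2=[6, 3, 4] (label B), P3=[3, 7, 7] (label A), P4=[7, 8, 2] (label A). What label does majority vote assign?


d(q,P0) = 6.4807  (label B)
d(q,P1) = 5.4772  (label A)
d(q,P2) = 5.099  (label B)
d(q,P3) = 7.3485  (label A)
d(q,P4) = 9.8995  (label A)
Votes: A=3, B=2
Majority → A

A


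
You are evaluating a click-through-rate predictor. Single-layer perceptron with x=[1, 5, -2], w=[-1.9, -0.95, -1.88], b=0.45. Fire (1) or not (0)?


z = (1)·(-1.9) + (5)·(-0.95) + (-2)·(-1.88) + 0.45
  = -2.44
step(z) = 0 (z<0)

0


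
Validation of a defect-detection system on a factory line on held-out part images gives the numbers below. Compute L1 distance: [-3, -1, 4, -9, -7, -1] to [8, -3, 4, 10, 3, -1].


d = |-3-8| + |-1+ 3| + |4-4| + |-9-10| + |-7-3| + |-1+ 1|
  = 11 + 2 + 0 + 19 + 10 + 0
  = 42

42


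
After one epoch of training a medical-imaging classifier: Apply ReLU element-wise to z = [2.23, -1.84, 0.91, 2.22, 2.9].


ReLU(2.23) = max(0, 2.23) = 2.23
ReLU(-1.84) = max(0, -1.84) = 0.0
ReLU(0.91) = max(0, 0.91) = 0.91
ReLU(2.22) = max(0, 2.22) = 2.22
ReLU(2.9) = max(0, 2.9) = 2.9
result = [2.23, 0.0, 0.91, 2.22, 2.9]

[2.23, 0.0, 0.91, 2.22, 2.9]


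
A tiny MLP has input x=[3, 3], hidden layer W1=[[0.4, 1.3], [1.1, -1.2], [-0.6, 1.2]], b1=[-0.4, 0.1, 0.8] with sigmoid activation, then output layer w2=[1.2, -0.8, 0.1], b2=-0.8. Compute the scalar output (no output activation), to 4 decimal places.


z1[0] = (0.4)·(3) + (1.3)·(3) - 0.4 = 4.7
z1[1] = (1.1)·(3) + (-1.2)·(3) + 0.1 = -0.2
z1[2] = (-0.6)·(3) + (1.2)·(3) + 0.8 = 2.6
h = sigmoid(z1) = [0.991, 0.4502, 0.9309]
output = (1.2)·(0.991) + (-0.8)·(0.4502) + (0.1)·(0.9309) - 0.8 = 0.1221

0.1221


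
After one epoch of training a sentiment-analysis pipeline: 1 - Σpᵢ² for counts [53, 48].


Probabilities: [53/101, 48/101] ≈ [0.5248, 0.4752]
Σpᵢ² = (2809 + 2304)/101² = 5113/10201
Gini = 1 - Σpᵢ² = 1 - 5113/10201 = 0.4988

0.4988


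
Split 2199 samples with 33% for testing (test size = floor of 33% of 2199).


Test = ⌊2199·33/100⌋ = 725
Train = 2199 - 725 = 1474

Train: 1474, Test: 725


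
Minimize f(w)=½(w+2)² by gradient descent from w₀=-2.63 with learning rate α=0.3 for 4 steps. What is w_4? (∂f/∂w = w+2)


step 1: grad = -2.63+2 = -0.63; w = -2.63 - 0.3·(-0.63) = -2.441
step 2: grad = -2.441+2 = -0.441; w = -2.441 - 0.3·(-0.441) = -2.3087
step 3: grad = -2.3087+2 = -0.3087; w = -2.3087 - 0.3·(-0.3087) = -2.21609
step 4: grad = -2.21609+2 = -0.21609; w = -2.21609 - 0.3·(-0.21609) = -2.151263

-2.151263


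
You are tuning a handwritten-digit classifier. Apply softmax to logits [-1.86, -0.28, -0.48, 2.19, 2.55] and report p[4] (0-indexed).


Exponentials: e^-1.86=0.1557, e^-0.28=0.7558, e^-0.48=0.6188, e^2.19=8.9352, e^2.55=12.8071
Sum = 23.2726
Softmax = [0.0067, 0.0325, 0.0266, 0.3839, 0.5503]
p[4] = 12.8071/23.2726 = 0.5503

0.5503


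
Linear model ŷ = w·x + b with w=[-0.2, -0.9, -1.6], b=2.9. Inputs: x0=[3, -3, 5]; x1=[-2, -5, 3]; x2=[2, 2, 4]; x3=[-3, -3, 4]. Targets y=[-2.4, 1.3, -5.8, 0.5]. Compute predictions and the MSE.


ŷ0 = (-0.2)·(3) + (-0.9)·(-3) + (-1.6)·(5) + 2.9 = -3.0
ŷ1 = (-0.2)·(-2) + (-0.9)·(-5) + (-1.6)·(3) + 2.9 = 3.0
ŷ2 = (-0.2)·(2) + (-0.9)·(2) + (-1.6)·(4) + 2.9 = -5.7
ŷ3 = (-0.2)·(-3) + (-0.9)·(-3) + (-1.6)·(4) + 2.9 = -0.2
errors² = [0.36, 2.89, 0.01, 0.49]
MSE = 3.7500/4 = 0.9375

0.9375


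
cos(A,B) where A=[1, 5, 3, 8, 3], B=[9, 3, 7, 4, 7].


A·B = 1·9 + 5·3 + 3·7 + 8·4 + 3·7 = 98
‖A‖ = √108 = 10.3923, ‖B‖ = √204 = 14.2829
cos = 98/(√108·√204) = 98/√22032 = 0.6602

0.6602


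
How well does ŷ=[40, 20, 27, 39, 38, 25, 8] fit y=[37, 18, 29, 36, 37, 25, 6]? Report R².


ȳ = 26.8571
SS_res = Σ(y-ŷ)² = 31
SS_tot = Σ(y-ȳ)² = 810.86
R² = 1 - SS_res/SS_tot = 1 - 0.0382 = 0.9618

0.9618


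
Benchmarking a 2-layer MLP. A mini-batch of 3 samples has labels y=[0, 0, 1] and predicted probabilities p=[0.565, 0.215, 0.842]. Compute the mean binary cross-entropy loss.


L[0] = -ln(1-0.565) = -ln(0.435) = 0.8324
L[1] = -ln(1-0.215) = -ln(0.785) = 0.2421
L[2] = -ln(0.842) = 0.172
mean = (0.8324 + 0.2421 + 0.172)/3 = 0.4155

0.4155


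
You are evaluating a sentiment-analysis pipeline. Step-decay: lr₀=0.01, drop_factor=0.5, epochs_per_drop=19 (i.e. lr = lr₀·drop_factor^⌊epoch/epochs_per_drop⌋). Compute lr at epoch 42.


n_drops = ⌊42/19⌋ = 2
lr = 0.01·0.5^2 = 0.01·0.25 = 0.0025

0.0025


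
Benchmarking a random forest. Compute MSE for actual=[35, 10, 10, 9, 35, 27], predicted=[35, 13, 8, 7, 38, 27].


Squared errors: (35-35)²=0, (10-13)²=9, (10-8)²=4, (9-7)²=4, (35-38)²=9, (27-27)²=0
Sum = 26
MSE = 26/6 = 13/3

13/3


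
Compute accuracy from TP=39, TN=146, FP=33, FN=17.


Accuracy = (TP+TN)/(TP+TN+FP+FN)
= (39+146)/(235)
= 185/235 = 78.72%

78.72%


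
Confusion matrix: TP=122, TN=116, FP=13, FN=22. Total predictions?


Total = TP + TN + FP + FN
= 122 + 116 + 13 + 22
= 273
(Predicted positive: 135, predicted negative: 138)

273


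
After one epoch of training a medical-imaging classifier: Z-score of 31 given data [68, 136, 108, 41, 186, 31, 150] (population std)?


μ = 102.8571, σ = 54.0699
z = (31 - 102.8571)/54.0699 = -1.329

-1.329


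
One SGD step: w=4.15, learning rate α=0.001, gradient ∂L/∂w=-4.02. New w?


w_new = w - α·∇
= 4.15 - 0.001·-4.02
= 4.15 + 0.00402
= 4.15402

4.15402


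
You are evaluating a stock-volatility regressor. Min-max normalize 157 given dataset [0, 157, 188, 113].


min=0, max=188
(157-0)/(188-0) = 157/188 = 0.8351

0.8351


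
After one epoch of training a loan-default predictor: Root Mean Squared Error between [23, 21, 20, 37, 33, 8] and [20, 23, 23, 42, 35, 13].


MSE = 76/6 = 12.6667
RMSE = √(76/6) = 3.559

3.559


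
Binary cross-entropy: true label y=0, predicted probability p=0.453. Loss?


BCE = -[y·ln(p) + (1-y)·ln(1-p)]
= -0 - 1·ln(1-0.453)
= -ln(0.547) = 0.6033

0.6033


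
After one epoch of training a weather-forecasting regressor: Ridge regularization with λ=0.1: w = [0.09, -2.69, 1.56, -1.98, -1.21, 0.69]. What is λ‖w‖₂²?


‖w‖₂² = (0.09)² + (-2.69)² + (1.56)² + (-1.98)² + (-1.21)² + (0.69)²
     = 0.0081 + 7.2361 + 2.4336 + 3.9204 + 1.4641 + 0.4761
     = 15.5384
λ·‖w‖₂² = 0.1·15.5384 = 1.55384

1.55384


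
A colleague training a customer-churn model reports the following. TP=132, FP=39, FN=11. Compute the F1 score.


Precision = 132/171 = 0.7719
Recall = 132/143 = 0.9231
F1 = 2·P·R/(P+R) = 2·TP/(2·TP+FP+FN) = 264/(264+39+11) = 264/314 = 0.8408

0.8408


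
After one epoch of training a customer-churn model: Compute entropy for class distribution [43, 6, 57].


Probabilities: [43/106, 6/106, 57/106] ≈ [0.4057, 0.0566, 0.5377]
H = -((43/106)·log₂(43/106) + (6/106)·log₂(6/106) + (57/106)·log₂(57/106))
  = 1.2438 bits

1.2438 bits


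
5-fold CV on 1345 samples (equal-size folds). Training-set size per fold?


Fold size = 1345/5 = 269
Training per fold = 1345 - 269 = 1076

1076


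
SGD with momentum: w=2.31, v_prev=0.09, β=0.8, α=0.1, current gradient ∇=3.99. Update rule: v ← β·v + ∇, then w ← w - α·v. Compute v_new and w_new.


v_new = 0.8·0.09 + 3.99 = 0.072 + 3.99 = 4.062
w_new = 2.31 - 0.1·4.062 = 2.31 - 0.4062 = 1.9038

v_new=4.062, w_new=1.9038


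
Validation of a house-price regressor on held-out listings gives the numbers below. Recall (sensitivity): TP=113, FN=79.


Recall = TP/(TP+FN)
= 113/(113+79)
= 113/192 = 58.85%

58.85%


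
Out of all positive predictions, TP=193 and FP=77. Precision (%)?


Precision = TP/(TP+FP)
= 193/(193+77)
= 193/270 = 71.48%

71.48%


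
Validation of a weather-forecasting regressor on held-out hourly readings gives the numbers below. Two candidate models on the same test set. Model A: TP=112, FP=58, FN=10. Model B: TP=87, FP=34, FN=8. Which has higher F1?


Model A: P=112/170=0.6588, R=112/122=0.918, F1=2PR/(P+R)=2TP/(2TP+FP+FN)=224/292=0.7671
Model B: P=87/121=0.719, R=87/95=0.9158, F1=2PR/(P+R)=2TP/(2TP+FP+FN)=174/216=0.8056
0.7671 < 0.8056 → Model B

Model B


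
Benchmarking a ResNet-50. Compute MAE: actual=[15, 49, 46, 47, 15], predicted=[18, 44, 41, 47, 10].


Absolute errors: |15-18|=3, |49-44|=5, |46-41|=5, |47-47|=0, |15-10|=5
Sum = 18
MAE = 18/5 = 18/5

18/5


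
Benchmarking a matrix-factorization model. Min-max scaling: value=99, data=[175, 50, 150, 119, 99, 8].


min=8, max=175
(99-8)/(175-8) = 91/167 = 0.5449

0.5449


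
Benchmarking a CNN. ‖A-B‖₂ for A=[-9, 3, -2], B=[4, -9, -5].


d = √((-9-4)² + (3+ 9)² + (-2+ 5)²)
  = √(169 + 144 + 9)
  = √322 = 17.9444

17.9444


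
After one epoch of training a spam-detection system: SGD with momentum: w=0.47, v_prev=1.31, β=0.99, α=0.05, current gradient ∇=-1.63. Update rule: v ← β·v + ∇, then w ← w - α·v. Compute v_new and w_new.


v_new = 0.99·1.31 - 1.63 = 1.2969 - 1.63 = -0.3331
w_new = 0.47 - 0.05·-0.3331 = 0.47 + 0.016655 = 0.486655

v_new=-0.3331, w_new=0.486655


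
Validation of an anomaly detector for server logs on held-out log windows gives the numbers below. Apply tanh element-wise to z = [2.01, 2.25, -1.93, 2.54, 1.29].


tanh(2.01) = 0.9647
tanh(2.25) = 0.978
tanh(-1.93) = -0.9587
tanh(2.54) = 0.9876
tanh(1.29) = 0.8591
result = [0.9647, 0.978, -0.9587, 0.9876, 0.8591]

[0.9647, 0.978, -0.9587, 0.9876, 0.8591]


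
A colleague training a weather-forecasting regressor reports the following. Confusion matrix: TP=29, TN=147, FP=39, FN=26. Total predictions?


Total = TP + TN + FP + FN
= 29 + 147 + 39 + 26
= 241
(Predicted positive: 68, predicted negative: 173)

241


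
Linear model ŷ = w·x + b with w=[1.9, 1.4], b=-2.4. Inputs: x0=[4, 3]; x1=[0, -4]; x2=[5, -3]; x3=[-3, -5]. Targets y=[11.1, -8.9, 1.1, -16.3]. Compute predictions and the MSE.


ŷ0 = (1.9)·(4) + (1.4)·(3) - 2.4 = 9.4
ŷ1 = (1.9)·(0) + (1.4)·(-4) - 2.4 = -8.0
ŷ2 = (1.9)·(5) + (1.4)·(-3) - 2.4 = 2.9
ŷ3 = (1.9)·(-3) + (1.4)·(-5) - 2.4 = -15.1
errors² = [2.89, 0.81, 3.24, 1.44]
MSE = 8.3800/4 = 2.095

2.095


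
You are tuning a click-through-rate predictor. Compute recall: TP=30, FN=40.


Recall = TP/(TP+FN)
= 30/(30+40)
= 30/70 = 42.86%

42.86%


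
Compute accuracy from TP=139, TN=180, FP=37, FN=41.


Accuracy = (TP+TN)/(TP+TN+FP+FN)
= (139+180)/(397)
= 319/397 = 80.35%

80.35%


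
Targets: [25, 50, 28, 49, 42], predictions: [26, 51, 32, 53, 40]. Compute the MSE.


Squared errors: (25-26)²=1, (50-51)²=1, (28-32)²=16, (49-53)²=16, (42-40)²=4
Sum = 38
MSE = 38/5 = 38/5

38/5


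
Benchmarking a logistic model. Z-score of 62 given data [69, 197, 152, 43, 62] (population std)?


μ = 104.6, σ = 59.4327
z = (62 - 104.6)/59.4327 = -0.7168

-0.7168


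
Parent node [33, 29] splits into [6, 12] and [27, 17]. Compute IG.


Parent = [33, 29], H_parent = 0.997
H_left = 0.9183 (n=18), H_right = 0.9624 (n=44)
H_children = (18/62)·0.9183 + (44/62)·0.9624 = 0.9496
IG = 0.997 - 0.9496 = 0.0474

0.0474


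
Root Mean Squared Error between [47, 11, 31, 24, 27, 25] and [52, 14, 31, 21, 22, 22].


MSE = 77/6 = 12.8333
RMSE = √(77/6) = 3.5824

3.5824


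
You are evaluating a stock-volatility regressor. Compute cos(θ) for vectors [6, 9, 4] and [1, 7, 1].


A·B = 6·1 + 9·7 + 4·1 = 73
‖A‖ = √133 = 11.5326, ‖B‖ = √51 = 7.1414
cos = 73/(√133·√51) = 73/√6783 = 0.8864

0.8864


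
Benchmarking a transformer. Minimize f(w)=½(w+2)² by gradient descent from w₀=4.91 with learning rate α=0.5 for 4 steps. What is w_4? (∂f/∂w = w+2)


step 1: grad = 4.91+2 = 6.91; w = 4.91 - 0.5·(6.91) = 1.455
step 2: grad = 1.455+2 = 3.455; w = 1.455 - 0.5·(3.455) = -0.2725
step 3: grad = -0.2725+2 = 1.7275; w = -0.2725 - 0.5·(1.7275) = -1.13625
step 4: grad = -1.13625+2 = 0.86375; w = -1.13625 - 0.5·(0.86375) = -1.568125

-1.568125


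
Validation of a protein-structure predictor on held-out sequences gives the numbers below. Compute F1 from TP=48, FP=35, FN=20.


Precision = 48/83 = 0.5783
Recall = 48/68 = 0.7059
F1 = 2·P·R/(P+R) = 2·TP/(2·TP+FP+FN) = 96/(96+35+20) = 96/151 = 0.6358

0.6358


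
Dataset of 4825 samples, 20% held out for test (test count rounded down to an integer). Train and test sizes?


Test = ⌊4825·20/100⌋ = 965
Train = 4825 - 965 = 3860

Train: 3860, Test: 965


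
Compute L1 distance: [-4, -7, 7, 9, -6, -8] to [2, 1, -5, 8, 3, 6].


d = |-4-2| + |-7-1| + |7+ 5| + |9-8| + |-6-3| + |-8-6|
  = 6 + 8 + 12 + 1 + 9 + 14
  = 50

50


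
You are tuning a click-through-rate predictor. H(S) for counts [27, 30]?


Probabilities: [27/57, 30/57] ≈ [0.4737, 0.5263]
H = -((27/57)·log₂(27/57) + (30/57)·log₂(30/57))
  = 0.998 bits

0.998 bits


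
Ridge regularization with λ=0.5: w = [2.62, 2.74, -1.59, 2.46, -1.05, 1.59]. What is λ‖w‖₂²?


‖w‖₂² = (2.62)² + (2.74)² + (-1.59)² + (2.46)² + (-1.05)² + (1.59)²
     = 6.8644 + 7.5076 + 2.5281 + 6.0516 + 1.1025 + 2.5281
     = 26.5823
λ·‖w‖₂² = 0.5·26.5823 = 13.29115

13.29115


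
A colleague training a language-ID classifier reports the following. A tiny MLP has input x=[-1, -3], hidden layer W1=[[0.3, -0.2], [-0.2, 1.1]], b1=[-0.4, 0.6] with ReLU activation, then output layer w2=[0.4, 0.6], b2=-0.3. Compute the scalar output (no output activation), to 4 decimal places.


z1[0] = (0.3)·(-1) + (-0.2)·(-3) - 0.4 = -0.1
z1[1] = (-0.2)·(-1) + (1.1)·(-3) + 0.6 = -2.5
h = ReLU(z1) = [0.0, 0.0]
output = (0.4)·(0.0) + (0.6)·(0.0) - 0.3 = -0.3

-0.3


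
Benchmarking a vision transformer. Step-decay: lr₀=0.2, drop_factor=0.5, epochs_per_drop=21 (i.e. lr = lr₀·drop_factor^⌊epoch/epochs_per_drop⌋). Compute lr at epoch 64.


n_drops = ⌊64/21⌋ = 3
lr = 0.2·0.5^3 = 0.2·0.125 = 0.025

0.025


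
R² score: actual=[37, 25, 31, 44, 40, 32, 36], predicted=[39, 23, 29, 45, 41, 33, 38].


ȳ = 35
SS_res = Σ(y-ŷ)² = 19
SS_tot = Σ(y-ȳ)² = 236
R² = 1 - SS_res/SS_tot = 1 - 0.0805 = 0.9195

0.9195


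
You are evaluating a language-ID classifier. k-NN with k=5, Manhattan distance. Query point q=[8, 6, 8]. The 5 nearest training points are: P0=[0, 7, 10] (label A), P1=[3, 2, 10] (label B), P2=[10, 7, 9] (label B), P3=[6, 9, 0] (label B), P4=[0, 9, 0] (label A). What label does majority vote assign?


d(q,P0) = 11  (label A)
d(q,P1) = 11  (label B)
d(q,P2) = 4  (label B)
d(q,P3) = 13  (label B)
d(q,P4) = 19  (label A)
Votes: A=2, B=3
Majority → B

B


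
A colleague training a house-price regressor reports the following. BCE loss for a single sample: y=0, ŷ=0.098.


BCE = -[y·ln(p) + (1-y)·ln(1-p)]
= -0 - 1·ln(1-0.098)
= -ln(0.902) = 0.1031

0.1031


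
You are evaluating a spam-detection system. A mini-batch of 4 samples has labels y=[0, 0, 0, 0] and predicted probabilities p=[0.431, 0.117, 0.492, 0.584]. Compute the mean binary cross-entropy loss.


L[0] = -ln(1-0.431) = -ln(0.569) = 0.5639
L[1] = -ln(1-0.117) = -ln(0.883) = 0.1244
L[2] = -ln(1-0.492) = -ln(0.508) = 0.6773
L[3] = -ln(1-0.584) = -ln(0.416) = 0.8771
mean = (0.5639 + 0.1244 + 0.6773 + 0.8771)/4 = 0.5607

0.5607


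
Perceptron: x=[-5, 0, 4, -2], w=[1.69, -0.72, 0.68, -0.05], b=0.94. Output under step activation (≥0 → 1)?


z = (-5)·(1.69) + (0)·(-0.72) + (4)·(0.68) + (-2)·(-0.05) + 0.94
  = -4.69
step(z) = 0 (z<0)

0


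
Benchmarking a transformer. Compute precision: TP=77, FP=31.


Precision = TP/(TP+FP)
= 77/(77+31)
= 77/108 = 71.3%

71.3%


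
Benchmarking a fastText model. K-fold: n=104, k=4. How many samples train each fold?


Fold size = 104/4 = 26
Training per fold = 104 - 26 = 78

78


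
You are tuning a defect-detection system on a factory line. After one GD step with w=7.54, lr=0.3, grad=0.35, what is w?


w_new = w - α·∇
= 7.54 - 0.3·0.35
= 7.54 - 0.105
= 7.435

7.435


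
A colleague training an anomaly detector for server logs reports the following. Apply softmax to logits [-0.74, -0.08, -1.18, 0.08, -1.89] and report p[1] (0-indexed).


Exponentials: e^-0.74=0.4771, e^-0.08=0.9231, e^-1.18=0.3073, e^0.08=1.0833, e^-1.89=0.1511
Sum = 2.9419
Softmax = [0.1622, 0.3138, 0.1045, 0.3682, 0.0514]
p[1] = 0.9231/2.9419 = 0.3138

0.3138


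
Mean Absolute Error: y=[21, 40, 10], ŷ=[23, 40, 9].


Absolute errors: |21-23|=2, |40-40|=0, |10-9|=1
Sum = 3
MAE = 3/3 = 1

1


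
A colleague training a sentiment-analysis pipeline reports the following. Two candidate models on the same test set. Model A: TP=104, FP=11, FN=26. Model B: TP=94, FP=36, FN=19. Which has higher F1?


Model A: P=104/115=0.9043, R=104/130=0.8, F1=2PR/(P+R)=2TP/(2TP+FP+FN)=208/245=0.849
Model B: P=94/130=0.7231, R=94/113=0.8319, F1=2PR/(P+R)=2TP/(2TP+FP+FN)=188/243=0.7737
0.849 > 0.7737 → Model A

Model A


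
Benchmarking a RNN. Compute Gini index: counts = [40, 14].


Probabilities: [40/54, 14/54] ≈ [0.7407, 0.2593]
Σpᵢ² = (1600 + 196)/54² = 1796/2916
Gini = 1 - Σpᵢ² = 1 - 1796/2916 = 0.3841

0.3841


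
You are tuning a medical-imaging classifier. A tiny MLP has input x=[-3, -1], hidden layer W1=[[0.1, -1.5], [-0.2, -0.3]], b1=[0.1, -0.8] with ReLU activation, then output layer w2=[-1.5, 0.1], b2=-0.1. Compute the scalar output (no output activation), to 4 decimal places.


z1[0] = (0.1)·(-3) + (-1.5)·(-1) + 0.1 = 1.3
z1[1] = (-0.2)·(-3) + (-0.3)·(-1) - 0.8 = 0.1
h = ReLU(z1) = [1.3, 0.1]
output = (-1.5)·(1.3) + (0.1)·(0.1) - 0.1 = -2.04

-2.04


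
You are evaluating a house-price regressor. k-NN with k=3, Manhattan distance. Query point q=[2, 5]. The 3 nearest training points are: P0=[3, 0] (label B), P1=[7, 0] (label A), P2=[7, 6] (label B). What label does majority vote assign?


d(q,P0) = 6  (label B)
d(q,P1) = 10  (label A)
d(q,P2) = 6  (label B)
Votes: A=1, B=2
Majority → B

B


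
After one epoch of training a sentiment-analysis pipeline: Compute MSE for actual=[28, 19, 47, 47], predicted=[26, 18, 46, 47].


Squared errors: (28-26)²=4, (19-18)²=1, (47-46)²=1, (47-47)²=0
Sum = 6
MSE = 6/4 = 3/2

3/2


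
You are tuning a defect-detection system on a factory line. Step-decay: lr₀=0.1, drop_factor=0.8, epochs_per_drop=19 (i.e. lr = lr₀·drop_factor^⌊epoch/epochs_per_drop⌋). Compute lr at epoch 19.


n_drops = ⌊19/19⌋ = 1
lr = 0.1·0.8^1 = 0.1·0.8 = 0.08

0.08


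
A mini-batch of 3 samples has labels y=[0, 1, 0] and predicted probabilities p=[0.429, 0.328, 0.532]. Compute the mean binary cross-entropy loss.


L[0] = -ln(1-0.429) = -ln(0.571) = 0.5604
L[1] = -ln(0.328) = 1.1147
L[2] = -ln(1-0.532) = -ln(0.468) = 0.7593
mean = (0.5604 + 1.1147 + 0.7593)/3 = 0.8115

0.8115


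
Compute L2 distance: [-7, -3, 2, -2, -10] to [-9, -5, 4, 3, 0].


d = √((-7+ 9)² + (-3+ 5)² + (2-4)² + (-2-3)² + (-10-0)²)
  = √(4 + 4 + 4 + 25 + 100)
  = √137 = 11.7047

11.7047


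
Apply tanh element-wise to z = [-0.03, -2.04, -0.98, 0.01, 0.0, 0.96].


tanh(-0.03) = -0.03
tanh(-2.04) = -0.9667
tanh(-0.98) = -0.7531
tanh(0.01) = 0.01
tanh(0.0) = 0.0
tanh(0.96) = 0.7443
result = [-0.03, -0.9667, -0.7531, 0.01, 0.0, 0.7443]

[-0.03, -0.9667, -0.7531, 0.01, 0.0, 0.7443]


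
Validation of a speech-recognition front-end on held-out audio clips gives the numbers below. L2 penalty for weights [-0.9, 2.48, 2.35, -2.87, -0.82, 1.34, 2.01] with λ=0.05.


‖w‖₂² = (-0.9)² + (2.48)² + (2.35)² + (-2.87)² + (-0.82)² + (1.34)² + (2.01)²
     = 0.81 + 6.1504 + 5.5225 + 8.2369 + 0.6724 + 1.7956 + 4.0401
     = 27.2279
λ·‖w‖₂² = 0.05·27.2279 = 1.361395

1.361395


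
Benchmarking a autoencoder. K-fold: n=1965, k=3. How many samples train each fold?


Fold size = 1965/3 = 655
Training per fold = 1965 - 655 = 1310

1310


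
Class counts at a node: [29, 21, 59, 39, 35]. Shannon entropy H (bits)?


Probabilities: [29/183, 21/183, 59/183, 39/183, 35/183] ≈ [0.1585, 0.1148, 0.3224, 0.2131, 0.1913]
H = -((29/183)·log₂(29/183) + (21/183)·log₂(21/183) + (59/183)·log₂(59/183) + (39/183)·log₂(39/183) + (35/183)·log₂(35/183))
  = 2.2378 bits

2.2378 bits


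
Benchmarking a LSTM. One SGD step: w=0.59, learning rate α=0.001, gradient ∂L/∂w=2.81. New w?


w_new = w - α·∇
= 0.59 - 0.001·2.81
= 0.59 - 0.00281
= 0.58719

0.58719


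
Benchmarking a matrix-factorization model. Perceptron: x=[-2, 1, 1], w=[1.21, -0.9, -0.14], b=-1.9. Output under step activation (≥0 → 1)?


z = (-2)·(1.21) + (1)·(-0.9) + (1)·(-0.14) - 1.9
  = -5.36
step(z) = 0 (z<0)

0


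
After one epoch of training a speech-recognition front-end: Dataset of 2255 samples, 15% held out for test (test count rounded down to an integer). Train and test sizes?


Test = ⌊2255·15/100⌋ = 338
Train = 2255 - 338 = 1917

Train: 1917, Test: 338


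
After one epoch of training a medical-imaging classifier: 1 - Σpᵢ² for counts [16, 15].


Probabilities: [16/31, 15/31] ≈ [0.5161, 0.4839]
Σpᵢ² = (256 + 225)/31² = 481/961
Gini = 1 - Σpᵢ² = 1 - 481/961 = 0.4995

0.4995


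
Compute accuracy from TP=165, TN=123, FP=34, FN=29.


Accuracy = (TP+TN)/(TP+TN+FP+FN)
= (165+123)/(351)
= 288/351 = 82.05%

82.05%


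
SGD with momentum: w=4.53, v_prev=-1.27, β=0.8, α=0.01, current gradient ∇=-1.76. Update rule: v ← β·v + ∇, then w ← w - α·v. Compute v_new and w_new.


v_new = 0.8·-1.27 - 1.76 = -1.016 - 1.76 = -2.776
w_new = 4.53 - 0.01·-2.776 = 4.53 + 0.02776 = 4.55776

v_new=-2.776, w_new=4.55776


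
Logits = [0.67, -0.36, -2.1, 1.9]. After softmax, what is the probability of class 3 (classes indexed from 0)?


Exponentials: e^0.67=1.9542, e^-0.36=0.6977, e^-2.1=0.1225, e^1.9=6.6859
Sum = 9.4603
Softmax = [0.2066, 0.0737, 0.0129, 0.7067]
p[3] = 6.6859/9.4603 = 0.7067

0.7067


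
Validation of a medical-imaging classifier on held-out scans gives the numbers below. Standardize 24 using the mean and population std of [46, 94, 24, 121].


μ = 71.25, σ = 38.2843
z = (24 - 71.25)/38.2843 = -1.2342

-1.2342


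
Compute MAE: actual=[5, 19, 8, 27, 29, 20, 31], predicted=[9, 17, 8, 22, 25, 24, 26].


Absolute errors: |5-9|=4, |19-17|=2, |8-8|=0, |27-22|=5, |29-25|=4, |20-24|=4, |31-26|=5
Sum = 24
MAE = 24/7 = 24/7

24/7


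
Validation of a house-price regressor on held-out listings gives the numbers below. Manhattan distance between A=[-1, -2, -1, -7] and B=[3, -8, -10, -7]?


d = |-1-3| + |-2+ 8| + |-1+ 10| + |-7+ 7|
  = 4 + 6 + 9 + 0
  = 19

19


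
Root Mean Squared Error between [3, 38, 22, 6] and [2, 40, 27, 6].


MSE = 30/4 = 7.5
RMSE = √(30/4) = 2.7386

2.7386


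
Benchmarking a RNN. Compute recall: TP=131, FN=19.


Recall = TP/(TP+FN)
= 131/(131+19)
= 131/150 = 87.33%

87.33%


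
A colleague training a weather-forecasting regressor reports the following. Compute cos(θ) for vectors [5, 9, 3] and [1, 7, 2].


A·B = 5·1 + 9·7 + 3·2 = 74
‖A‖ = √115 = 10.7238, ‖B‖ = √54 = 7.3485
cos = 74/(√115·√54) = 74/√6210 = 0.939

0.939


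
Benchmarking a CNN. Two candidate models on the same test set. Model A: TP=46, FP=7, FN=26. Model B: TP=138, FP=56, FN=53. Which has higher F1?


Model A: P=46/53=0.8679, R=46/72=0.6389, F1=2PR/(P+R)=2TP/(2TP+FP+FN)=92/125=0.736
Model B: P=138/194=0.7113, R=138/191=0.7225, F1=2PR/(P+R)=2TP/(2TP+FP+FN)=276/385=0.7169
0.736 > 0.7169 → Model A

Model A


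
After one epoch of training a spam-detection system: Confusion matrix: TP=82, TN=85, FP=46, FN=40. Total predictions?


Total = TP + TN + FP + FN
= 82 + 85 + 46 + 40
= 253
(Predicted positive: 128, predicted negative: 125)

253


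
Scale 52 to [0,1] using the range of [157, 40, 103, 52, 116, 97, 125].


min=40, max=157
(52-40)/(157-40) = 12/117 = 0.1026

0.1026


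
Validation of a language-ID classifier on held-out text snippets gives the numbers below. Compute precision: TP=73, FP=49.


Precision = TP/(TP+FP)
= 73/(73+49)
= 73/122 = 59.84%

59.84%


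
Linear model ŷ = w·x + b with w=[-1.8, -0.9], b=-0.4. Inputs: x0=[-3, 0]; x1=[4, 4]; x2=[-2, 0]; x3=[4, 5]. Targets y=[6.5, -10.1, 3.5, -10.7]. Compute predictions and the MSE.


ŷ0 = (-1.8)·(-3) + (-0.9)·(0) - 0.4 = 5.0
ŷ1 = (-1.8)·(4) + (-0.9)·(4) - 0.4 = -11.2
ŷ2 = (-1.8)·(-2) + (-0.9)·(0) - 0.4 = 3.2
ŷ3 = (-1.8)·(4) + (-0.9)·(5) - 0.4 = -12.1
errors² = [2.25, 1.21, 0.09, 1.96]
MSE = 5.5100/4 = 1.3775

1.3775


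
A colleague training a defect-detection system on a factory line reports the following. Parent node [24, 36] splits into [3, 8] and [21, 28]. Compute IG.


Parent = [24, 36], H_parent = 0.971
H_left = 0.8454 (n=11), H_right = 0.9852 (n=49)
H_children = (11/60)·0.8454 + (49/60)·0.9852 = 0.9596
IG = 0.971 - 0.9596 = 0.0114

0.0114


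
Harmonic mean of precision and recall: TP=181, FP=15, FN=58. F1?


Precision = 181/196 = 0.9235
Recall = 181/239 = 0.7573
F1 = 2·P·R/(P+R) = 2·TP/(2·TP+FP+FN) = 362/(362+15+58) = 362/435 = 0.8322

0.8322


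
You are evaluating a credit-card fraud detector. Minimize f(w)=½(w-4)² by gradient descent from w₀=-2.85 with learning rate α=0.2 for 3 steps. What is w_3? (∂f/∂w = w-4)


step 1: grad = -2.85-4 = -6.85; w = -2.85 - 0.2·(-6.85) = -1.48
step 2: grad = -1.48-4 = -5.48; w = -1.48 - 0.2·(-5.48) = -0.384
step 3: grad = -0.384-4 = -4.384; w = -0.384 - 0.2·(-4.384) = 0.4928

0.4928


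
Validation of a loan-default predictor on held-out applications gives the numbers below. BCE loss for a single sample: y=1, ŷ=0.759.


BCE = -[y·ln(p) + (1-y)·ln(1-p)]
= -1·ln(0.759) - 0
= -ln(0.759) = 0.2758

0.2758


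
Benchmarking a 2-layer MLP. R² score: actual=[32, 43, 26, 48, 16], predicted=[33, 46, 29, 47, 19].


ȳ = 33
SS_res = Σ(y-ŷ)² = 29
SS_tot = Σ(y-ȳ)² = 664
R² = 1 - SS_res/SS_tot = 1 - 0.0437 = 0.9563

0.9563


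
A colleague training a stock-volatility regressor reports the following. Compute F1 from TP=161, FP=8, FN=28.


Precision = 161/169 = 0.9527
Recall = 161/189 = 0.8519
F1 = 2·P·R/(P+R) = 2·TP/(2·TP+FP+FN) = 322/(322+8+28) = 322/358 = 0.8994

0.8994


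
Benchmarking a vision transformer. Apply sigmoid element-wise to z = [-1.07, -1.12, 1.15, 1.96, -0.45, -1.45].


σ(-1.07) = 1/(1+e^1.07) = 0.2554
σ(-1.12) = 1/(1+e^1.12) = 0.246
σ(1.15) = 1/(1+e^-1.15) = 0.7595
σ(1.96) = 1/(1+e^-1.96) = 0.8765
σ(-0.45) = 1/(1+e^0.45) = 0.3894
σ(-1.45) = 1/(1+e^1.45) = 0.19
result = [0.2554, 0.246, 0.7595, 0.8765, 0.3894, 0.19]

[0.2554, 0.246, 0.7595, 0.8765, 0.3894, 0.19]


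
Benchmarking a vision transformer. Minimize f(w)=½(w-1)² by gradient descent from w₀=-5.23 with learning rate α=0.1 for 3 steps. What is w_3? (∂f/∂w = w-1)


step 1: grad = -5.23-1 = -6.23; w = -5.23 - 0.1·(-6.23) = -4.607
step 2: grad = -4.607-1 = -5.607; w = -4.607 - 0.1·(-5.607) = -4.0463
step 3: grad = -4.0463-1 = -5.0463; w = -4.0463 - 0.1·(-5.0463) = -3.54167

-3.54167


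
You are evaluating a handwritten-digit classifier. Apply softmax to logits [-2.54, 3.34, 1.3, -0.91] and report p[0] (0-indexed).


Exponentials: e^-2.54=0.0789, e^3.34=28.2191, e^1.3=3.6693, e^-0.91=0.4025
Sum = 32.3698
Softmax = [0.0024, 0.8718, 0.1134, 0.0124]
p[0] = 0.0789/32.3698 = 0.0024

0.0024


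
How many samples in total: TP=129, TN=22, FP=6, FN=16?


Total = TP + TN + FP + FN
= 129 + 22 + 6 + 16
= 173
(Predicted positive: 135, predicted negative: 38)

173


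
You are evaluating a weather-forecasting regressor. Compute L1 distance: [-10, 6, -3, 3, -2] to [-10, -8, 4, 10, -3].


d = |-10+ 10| + |6+ 8| + |-3-4| + |3-10| + |-2+ 3|
  = 0 + 14 + 7 + 7 + 1
  = 29

29


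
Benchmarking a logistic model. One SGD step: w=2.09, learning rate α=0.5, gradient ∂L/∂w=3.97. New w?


w_new = w - α·∇
= 2.09 - 0.5·3.97
= 2.09 - 1.985
= 0.105

0.105


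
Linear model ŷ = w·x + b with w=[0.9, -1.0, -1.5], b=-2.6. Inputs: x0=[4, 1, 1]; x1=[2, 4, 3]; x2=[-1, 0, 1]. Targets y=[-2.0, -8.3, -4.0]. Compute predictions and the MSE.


ŷ0 = (0.9)·(4) + (-1.0)·(1) + (-1.5)·(1) - 2.6 = -1.5
ŷ1 = (0.9)·(2) + (-1.0)·(4) + (-1.5)·(3) - 2.6 = -9.3
ŷ2 = (0.9)·(-1) + (-1.0)·(0) + (-1.5)·(1) - 2.6 = -5.0
errors² = [0.25, 1.0, 1.0]
MSE = 2.2500/3 = 0.75

0.75


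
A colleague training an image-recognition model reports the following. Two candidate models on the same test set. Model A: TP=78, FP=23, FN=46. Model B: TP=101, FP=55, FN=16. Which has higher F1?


Model A: P=78/101=0.7723, R=78/124=0.629, F1=2PR/(P+R)=2TP/(2TP+FP+FN)=156/225=0.6933
Model B: P=101/156=0.6474, R=101/117=0.8632, F1=2PR/(P+R)=2TP/(2TP+FP+FN)=202/273=0.7399
0.6933 < 0.7399 → Model B

Model B


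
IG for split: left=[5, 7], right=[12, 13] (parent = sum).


Parent = [17, 20], H_parent = 0.9953
H_left = 0.9799 (n=12), H_right = 0.9988 (n=25)
H_children = (12/37)·0.9799 + (25/37)·0.9988 = 0.9927
IG = 0.9953 - 0.9927 = 0.0026

0.0026


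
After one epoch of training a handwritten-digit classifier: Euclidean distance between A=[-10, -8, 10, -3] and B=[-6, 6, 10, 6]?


d = √((-10+ 6)² + (-8-6)² + (10-10)² + (-3-6)²)
  = √(16 + 196 + 0 + 81)
  = √293 = 17.1172

17.1172


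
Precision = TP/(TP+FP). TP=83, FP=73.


Precision = TP/(TP+FP)
= 83/(83+73)
= 83/156 = 53.21%

53.21%


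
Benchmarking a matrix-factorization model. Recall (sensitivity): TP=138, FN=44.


Recall = TP/(TP+FN)
= 138/(138+44)
= 138/182 = 75.82%

75.82%


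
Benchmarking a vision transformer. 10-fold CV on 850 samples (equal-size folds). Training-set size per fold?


Fold size = 850/10 = 85
Training per fold = 850 - 85 = 765

765


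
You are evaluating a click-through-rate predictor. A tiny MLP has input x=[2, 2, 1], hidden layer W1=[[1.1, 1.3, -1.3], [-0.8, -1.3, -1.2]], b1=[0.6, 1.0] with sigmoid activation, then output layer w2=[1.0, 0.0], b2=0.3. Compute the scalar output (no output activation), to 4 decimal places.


z1[0] = (1.1)·(2) + (1.3)·(2) + (-1.3)·(1) + 0.6 = 4.1
z1[1] = (-0.8)·(2) + (-1.3)·(2) + (-1.2)·(1) + 1.0 = -4.4
h = sigmoid(z1) = [0.9837, 0.0121]
output = (1.0)·(0.9837) + (0.0)·(0.0121) + 0.3 = 1.2837

1.2837


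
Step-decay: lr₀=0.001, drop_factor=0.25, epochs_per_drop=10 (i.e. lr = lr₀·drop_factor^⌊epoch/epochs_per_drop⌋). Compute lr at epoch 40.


n_drops = ⌊40/10⌋ = 4
lr = 0.001·0.25^4 = 0.001·0.00390625 = 0.00000390625

0.00000390625


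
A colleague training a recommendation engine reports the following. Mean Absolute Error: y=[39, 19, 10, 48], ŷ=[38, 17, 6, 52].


Absolute errors: |39-38|=1, |19-17|=2, |10-6|=4, |48-52|=4
Sum = 11
MAE = 11/4 = 11/4

11/4


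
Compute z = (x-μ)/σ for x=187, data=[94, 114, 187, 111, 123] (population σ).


μ = 125.8, σ = 32.0087
z = (187 - 125.8)/32.0087 = 1.912

1.912


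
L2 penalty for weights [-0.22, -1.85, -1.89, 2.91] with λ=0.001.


‖w‖₂² = (-0.22)² + (-1.85)² + (-1.89)² + (2.91)²
     = 0.0484 + 3.4225 + 3.5721 + 8.4681
     = 15.5111
λ·‖w‖₂² = 0.001·15.5111 = 0.015511

0.015511


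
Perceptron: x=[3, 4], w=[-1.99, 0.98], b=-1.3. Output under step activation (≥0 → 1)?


z = (3)·(-1.99) + (4)·(0.98) - 1.3
  = -3.35
step(z) = 0 (z<0)

0


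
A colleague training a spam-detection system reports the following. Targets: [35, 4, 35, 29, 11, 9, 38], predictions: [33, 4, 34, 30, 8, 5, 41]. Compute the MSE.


Squared errors: (35-33)²=4, (4-4)²=0, (35-34)²=1, (29-30)²=1, (11-8)²=9, (9-5)²=16, (38-41)²=9
Sum = 40
MSE = 40/7 = 40/7

40/7


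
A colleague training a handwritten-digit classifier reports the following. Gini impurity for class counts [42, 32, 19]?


Probabilities: [42/93, 32/93, 19/93] ≈ [0.4516, 0.3441, 0.2043]
Σpᵢ² = (1764 + 1024 + 361)/93² = 3149/8649
Gini = 1 - Σpᵢ² = 1 - 3149/8649 = 0.6359

0.6359


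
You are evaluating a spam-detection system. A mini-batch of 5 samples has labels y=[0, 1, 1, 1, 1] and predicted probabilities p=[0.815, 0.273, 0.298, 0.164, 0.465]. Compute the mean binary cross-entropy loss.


L[0] = -ln(1-0.815) = -ln(0.185) = 1.6874
L[1] = -ln(0.273) = 1.2983
L[2] = -ln(0.298) = 1.2107
L[3] = -ln(0.164) = 1.8079
L[4] = -ln(0.465) = 0.7657
mean = (1.6874 + 1.2983 + 1.2107 + 1.8079 + 0.7657)/5 = 1.354

1.354


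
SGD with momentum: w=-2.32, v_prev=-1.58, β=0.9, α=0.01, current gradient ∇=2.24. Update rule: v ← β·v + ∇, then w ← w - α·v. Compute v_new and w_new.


v_new = 0.9·-1.58 + 2.24 = -1.422 + 2.24 = 0.818
w_new = -2.32 - 0.01·0.818 = -2.32 - 0.00818 = -2.32818

v_new=0.818, w_new=-2.32818


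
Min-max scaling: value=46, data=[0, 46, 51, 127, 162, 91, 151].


min=0, max=162
(46-0)/(162-0) = 46/162 = 0.284

0.284


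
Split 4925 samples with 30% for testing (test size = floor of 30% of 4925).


Test = ⌊4925·30/100⌋ = 1477
Train = 4925 - 1477 = 3448

Train: 3448, Test: 1477


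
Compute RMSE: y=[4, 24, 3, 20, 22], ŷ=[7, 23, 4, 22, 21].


MSE = 16/5 = 3.2
RMSE = √(16/5) = 1.7889

1.7889


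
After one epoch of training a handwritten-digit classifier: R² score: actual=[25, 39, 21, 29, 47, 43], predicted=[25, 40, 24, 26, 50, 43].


ȳ = 34
SS_res = Σ(y-ŷ)² = 28
SS_tot = Σ(y-ȳ)² = 550
R² = 1 - SS_res/SS_tot = 1 - 0.0509 = 0.9491

0.9491


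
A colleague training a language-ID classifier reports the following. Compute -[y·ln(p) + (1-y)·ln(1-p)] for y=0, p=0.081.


BCE = -[y·ln(p) + (1-y)·ln(1-p)]
= -0 - 1·ln(1-0.081)
= -ln(0.919) = 0.0845

0.0845


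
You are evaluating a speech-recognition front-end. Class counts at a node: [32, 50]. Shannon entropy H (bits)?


Probabilities: [32/82, 50/82] ≈ [0.3902, 0.6098]
H = -((32/82)·log₂(32/82) + (50/82)·log₂(50/82))
  = 0.965 bits

0.965 bits


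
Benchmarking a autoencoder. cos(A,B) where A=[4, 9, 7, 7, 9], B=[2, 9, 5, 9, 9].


A·B = 4·2 + 9·9 + 7·5 + 7·9 + 9·9 = 268
‖A‖ = √276 = 16.6132, ‖B‖ = √272 = 16.4924
cos = 268/(√276·√272) = 268/√75072 = 0.9781

0.9781


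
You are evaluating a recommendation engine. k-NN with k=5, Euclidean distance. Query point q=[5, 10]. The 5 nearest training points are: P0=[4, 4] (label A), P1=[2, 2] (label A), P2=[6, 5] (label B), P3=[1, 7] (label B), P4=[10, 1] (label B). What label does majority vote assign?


d(q,P0) = 6.0828  (label A)
d(q,P1) = 8.544  (label A)
d(q,P2) = 5.099  (label B)
d(q,P3) = 5.0  (label B)
d(q,P4) = 10.2956  (label B)
Votes: A=2, B=3
Majority → B

B


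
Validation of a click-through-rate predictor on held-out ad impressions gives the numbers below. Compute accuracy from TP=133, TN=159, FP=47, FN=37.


Accuracy = (TP+TN)/(TP+TN+FP+FN)
= (133+159)/(376)
= 292/376 = 77.66%

77.66%


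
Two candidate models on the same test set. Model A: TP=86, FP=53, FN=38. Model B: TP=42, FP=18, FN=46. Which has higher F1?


Model A: P=86/139=0.6187, R=86/124=0.6935, F1=2PR/(P+R)=2TP/(2TP+FP+FN)=172/263=0.654
Model B: P=42/60=0.7, R=42/88=0.4773, F1=2PR/(P+R)=2TP/(2TP+FP+FN)=84/148=0.5676
0.654 > 0.5676 → Model A

Model A
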